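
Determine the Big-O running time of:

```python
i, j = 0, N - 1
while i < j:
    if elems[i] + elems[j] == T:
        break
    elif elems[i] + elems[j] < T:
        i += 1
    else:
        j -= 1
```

Time complexity: O(n).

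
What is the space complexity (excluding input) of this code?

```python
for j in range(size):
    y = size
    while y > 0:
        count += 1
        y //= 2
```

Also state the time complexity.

Space complexity: O(1).
Only a constant amount of auxiliary storage is used; nothing grows with n.
Time complexity: O(n log n).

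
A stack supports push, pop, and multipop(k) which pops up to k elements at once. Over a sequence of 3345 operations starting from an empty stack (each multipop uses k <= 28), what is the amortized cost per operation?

Each element is pushed exactly once and popped at most once (whether by pop or as part of a multipop). So the total number of individual pops over the whole sequence is at most the number of pushes, which is at most 3345. Total work <= 2 * 3345, hence O(1) amortized per operation.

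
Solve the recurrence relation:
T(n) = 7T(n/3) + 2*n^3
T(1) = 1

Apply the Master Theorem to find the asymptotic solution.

a=7, b=3, f(n)=2*n^3. log_3(7) = 1.771 < 3. Case 3: T(n) = O(n^3).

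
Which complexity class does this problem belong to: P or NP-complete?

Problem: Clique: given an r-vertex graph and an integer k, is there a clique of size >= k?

This problem is NP-complete: complement of Independent Set / Vertex Cover (with k part of the input).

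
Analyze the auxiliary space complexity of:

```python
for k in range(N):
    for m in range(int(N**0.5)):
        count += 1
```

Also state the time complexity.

Space complexity: O(1).
Only a constant amount of auxiliary storage is used; nothing grows with n.
Time complexity: O(n * sqrt(n)).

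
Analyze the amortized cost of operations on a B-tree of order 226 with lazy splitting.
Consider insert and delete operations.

In a B-tree of order 226, a node splits when it has 226 keys. With lazy splitting, we use potential Phi = number of full nodes + number of near-empty nodes. Each split costs O(1) but reduces potential. Between splits, at least 113 insertions must occur in that node. Amortized structural cost is O(1) per operation, plus O(log_226 n) traversal.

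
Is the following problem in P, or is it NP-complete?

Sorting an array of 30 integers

This problem is in P: merge sort runs in O(n log n).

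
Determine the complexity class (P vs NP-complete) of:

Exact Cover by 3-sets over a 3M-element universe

This problem is NP-complete: one of Karp's 21 NP-complete problems.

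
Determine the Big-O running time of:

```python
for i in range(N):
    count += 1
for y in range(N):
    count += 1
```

Time complexity: O(n).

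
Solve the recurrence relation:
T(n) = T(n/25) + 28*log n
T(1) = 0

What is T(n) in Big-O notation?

Each of the log_25(n) levels adds O(log n). T(n) = O(log^2 n).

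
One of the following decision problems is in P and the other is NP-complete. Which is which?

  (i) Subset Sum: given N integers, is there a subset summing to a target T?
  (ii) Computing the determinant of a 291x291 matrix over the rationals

(i) is NP-complete: one of Karp's 21 NP-complete problems.
(ii) is P: Gaussian elimination runs in O(n^3).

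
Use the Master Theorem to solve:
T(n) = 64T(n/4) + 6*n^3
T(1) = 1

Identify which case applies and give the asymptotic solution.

a=64, b=4, f(n)=6*n^3.
log_4(64) = 3, so n^(log_b(a)) = n^3.
f(n) = Theta(n^3), so Case 2 applies.
T(n) = Theta(n^3 log n).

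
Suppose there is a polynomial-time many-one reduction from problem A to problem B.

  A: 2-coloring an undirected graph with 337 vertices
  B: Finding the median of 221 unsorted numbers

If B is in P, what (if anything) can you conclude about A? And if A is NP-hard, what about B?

A poly-time reduction A <=_p B means any A-instance can be transformed to a B-instance in poly time.
If B is in P: compose the reduction with B's poly-time algorithm to solve A in poly time, so A is in P.
If A is NP-hard: every NP problem reduces to A, which reduces to B; composing reductions, every NP problem reduces to B, so B is NP-hard.
(Here in fact A is P and B is P.)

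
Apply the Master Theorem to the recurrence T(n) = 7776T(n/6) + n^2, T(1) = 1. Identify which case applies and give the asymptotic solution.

a=7776, b=6, f(n)=n^2.
log_6(7776) = 5 > 2.
Since f(n) = O(n^2) is polynomially smaller than n^5, Case 1 applies.
T(n) = Theta(n^5).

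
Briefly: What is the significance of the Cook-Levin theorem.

The Cook-Levin theorem proves that SAT is NP-complete. It was the first problem shown to be NP-complete, establishing the foundation for proving other problems NP-complete via reductions from SAT.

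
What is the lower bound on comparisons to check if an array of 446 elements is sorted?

To verify 446 elements are sorted, we must compare each consecutive pair. Skipping any pair allows an adversary to swap them. Therefore 445 comparisons are necessary and sufficient.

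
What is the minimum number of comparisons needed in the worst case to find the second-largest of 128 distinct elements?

Lower bound: finding the max needs 128-1 comparisons. By the adversary weight-doubling argument, the max must personally win >= ceil(log_2(128)) = 7 comparisons; the 2nd-largest is among those 7 losers, needing 7-1 more comparisons. Total >= 128-1 + 7-1 = 133. A balanced knockout tournament achieves this.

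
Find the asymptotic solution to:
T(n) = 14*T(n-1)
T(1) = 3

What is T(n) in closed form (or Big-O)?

Each step multiplies by 14. T(n) = T(1)*14^(n-1) = 3*14^(n-1).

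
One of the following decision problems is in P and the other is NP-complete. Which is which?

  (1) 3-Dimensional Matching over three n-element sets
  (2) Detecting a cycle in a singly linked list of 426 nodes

(1) is NP-complete: one of Karp's 21 NP-complete problems.
(2) is P: Floyd's tortoise-and-hare runs in O(n) time, O(1) space.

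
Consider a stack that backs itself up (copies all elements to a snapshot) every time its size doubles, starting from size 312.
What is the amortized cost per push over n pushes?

Backups occur at sizes 312, 624, 1248, ..., copying 312 + 624 + 1248 + ... <= 2n elements total (geometric series). Spread over n pushes, the amortized backup cost is O(1) per push.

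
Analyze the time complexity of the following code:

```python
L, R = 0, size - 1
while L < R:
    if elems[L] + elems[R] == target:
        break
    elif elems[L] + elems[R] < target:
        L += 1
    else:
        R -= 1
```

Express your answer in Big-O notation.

Time complexity: O(n).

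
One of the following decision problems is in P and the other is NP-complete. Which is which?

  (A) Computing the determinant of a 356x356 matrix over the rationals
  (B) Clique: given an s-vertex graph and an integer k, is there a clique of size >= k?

(A) is P: Gaussian elimination runs in O(n^3).
(B) is NP-complete: complement of Independent Set / Vertex Cover (with k part of the input).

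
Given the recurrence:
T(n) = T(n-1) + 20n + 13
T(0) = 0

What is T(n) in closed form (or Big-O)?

Dominant term in sum is 20*sum(i, i=1..n) = 20*n*(n+1)/2 = O(n^2).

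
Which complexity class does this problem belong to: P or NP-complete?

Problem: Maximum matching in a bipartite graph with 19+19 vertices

This problem is in P: Hopcroft-Karp runs in O(E sqrt(V)).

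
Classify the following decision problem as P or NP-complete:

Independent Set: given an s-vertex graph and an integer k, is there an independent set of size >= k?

This problem is NP-complete: complement of Clique (with k part of the input).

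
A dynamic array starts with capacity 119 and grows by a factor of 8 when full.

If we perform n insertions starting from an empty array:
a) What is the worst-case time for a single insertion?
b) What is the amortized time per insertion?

(a) Worst-case single insertion: O(n) -- when the array is full at capacity c, the resize copies all c elements, and c can be Theta(n).
(b) Resizes happen at sizes 119, 952, 7616, ... Total copy cost for n insertions: 119 + 952 + ... = O(n) (geometric series with ratio 1/8). Amortized cost per insertion: O(n)/n = O(1).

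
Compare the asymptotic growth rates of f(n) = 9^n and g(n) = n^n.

g(n) = n^n grows faster: n^n / 9^n = (n/9)^n -> infinity once n > 9.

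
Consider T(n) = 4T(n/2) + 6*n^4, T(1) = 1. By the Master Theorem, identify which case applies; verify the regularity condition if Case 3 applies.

a=4, b=2, f(n)=6*n^4.
log_2(4) = 2 < 4.
f(n) = Omega(n^(2+epsilon)) for some epsilon > 0, so Case 3 is the candidate.
Regularity: a*f(n/b) = 4*6*(n/2)^4 = (4/16)*6*n^4 <= c*f(n) with c = 4/16 < 1. Satisfied.
Case 3: T(n) = Theta(n^4).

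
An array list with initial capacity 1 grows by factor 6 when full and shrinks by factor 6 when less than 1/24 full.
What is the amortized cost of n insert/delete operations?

Using potential function Phi = |6*size - capacity|. Resizing costs are offset by potential release. Amortized O(1) per operation.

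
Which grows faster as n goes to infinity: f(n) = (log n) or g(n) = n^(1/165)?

g(n) = n^(1/165) grows faster: any positive power of n dominates any polylog.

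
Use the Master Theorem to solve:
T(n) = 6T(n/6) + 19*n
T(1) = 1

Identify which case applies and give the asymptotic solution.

a=6, b=6, f(n)=19*n.
log_6(6) = 1, so n^(log_b(a)) = n.
f(n) = Theta(n), so Case 2 applies.
T(n) = Theta(n log n).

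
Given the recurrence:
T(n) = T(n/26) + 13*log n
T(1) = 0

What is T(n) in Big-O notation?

Each of the log_26(n) levels adds O(log n). T(n) = O(log^2 n).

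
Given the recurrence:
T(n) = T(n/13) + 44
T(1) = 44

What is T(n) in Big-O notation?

Each step divides n by 13 and adds 44. After log_13(n) steps, T(n) = O(log n).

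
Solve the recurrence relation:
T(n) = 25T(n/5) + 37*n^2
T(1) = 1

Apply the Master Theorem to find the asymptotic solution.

a=25, b=5, f(n)=37*n^2. log_5(25) = 2. Case 2: T(n) = O(n^2 log n).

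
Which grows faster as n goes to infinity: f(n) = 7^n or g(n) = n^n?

g(n) = n^n grows faster: n^n / 7^n = (n/7)^n -> infinity once n > 7.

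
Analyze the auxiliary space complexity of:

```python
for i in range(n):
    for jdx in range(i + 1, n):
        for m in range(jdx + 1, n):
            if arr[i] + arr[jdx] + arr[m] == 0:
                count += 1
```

Space complexity: O(1).
Only a constant amount of auxiliary storage is used; nothing grows with n.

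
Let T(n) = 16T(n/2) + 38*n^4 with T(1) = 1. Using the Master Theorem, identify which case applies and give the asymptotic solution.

a=16, b=2, f(n)=38*n^4.
log_2(16) = 4, so n^(log_b(a)) = n^4.
f(n) = Theta(n^4), so Case 2 applies.
T(n) = Theta(n^4 log n).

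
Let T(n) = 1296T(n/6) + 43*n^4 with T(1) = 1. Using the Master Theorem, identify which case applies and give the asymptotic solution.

a=1296, b=6, f(n)=43*n^4.
log_6(1296) = 4, so n^(log_b(a)) = n^4.
f(n) = Theta(n^4), so Case 2 applies.
T(n) = Theta(n^4 log n).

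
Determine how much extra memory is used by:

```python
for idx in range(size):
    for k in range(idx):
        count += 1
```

Space complexity: O(1).
Only a constant amount of auxiliary storage is used; nothing grows with n.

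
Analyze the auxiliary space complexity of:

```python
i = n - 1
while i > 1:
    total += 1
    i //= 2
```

Space complexity: O(1).
Only a constant amount of auxiliary storage is used; nothing grows with n.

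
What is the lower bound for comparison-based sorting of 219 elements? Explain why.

A comparison-based sorting algorithm corresponds to a decision tree. With 219! possible permutations, the tree has 219! leaves. The height is at least log_2(219!) = Omega(n log n) by Stirling's approximation.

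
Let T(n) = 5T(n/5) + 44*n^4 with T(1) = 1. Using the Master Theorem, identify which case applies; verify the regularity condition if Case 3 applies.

a=5, b=5, f(n)=44*n^4.
log_5(5) = 1 < 4.
f(n) = Omega(n^(1+epsilon)) for some epsilon > 0, so Case 3 is the candidate.
Regularity: a*f(n/b) = 5*44*(n/5)^4 = (5/625)*44*n^4 <= c*f(n) with c = 5/625 < 1. Satisfied.
Case 3: T(n) = Theta(n^4).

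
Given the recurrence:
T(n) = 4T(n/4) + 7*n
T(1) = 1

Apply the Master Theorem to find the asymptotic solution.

a=4, b=4, f(n)=7*n. log_4(4) = 1. Case 2: T(n) = O(n log n).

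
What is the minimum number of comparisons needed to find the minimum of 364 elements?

Finding the minimum requires 363 comparisons, identical reasoning to finding the maximum. Each comparison eliminates one candidate.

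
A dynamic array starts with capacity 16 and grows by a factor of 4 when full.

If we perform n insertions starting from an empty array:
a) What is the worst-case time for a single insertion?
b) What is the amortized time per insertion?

(a) Worst-case single insertion: O(n) -- when the array is full at capacity c, the resize copies all c elements, and c can be Theta(n).
(b) Resizes happen at sizes 16, 64, 256, ... Total copy cost for n insertions: 16 + 64 + ... = O(n) (geometric series with ratio 1/4). Amortized cost per insertion: O(n)/n = O(1).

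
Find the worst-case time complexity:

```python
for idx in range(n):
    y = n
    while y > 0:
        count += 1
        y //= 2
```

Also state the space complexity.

Time complexity: O(n log n).
Space complexity: O(1).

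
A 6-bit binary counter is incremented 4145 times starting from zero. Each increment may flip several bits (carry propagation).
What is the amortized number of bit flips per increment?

Bit i flips on every 2^i-th increment, so over 4145 increments bit i flips floor(4145/2^i) times. Summing over i: total flips < 2 * 4145. Amortized: < 2 = O(1) per increment.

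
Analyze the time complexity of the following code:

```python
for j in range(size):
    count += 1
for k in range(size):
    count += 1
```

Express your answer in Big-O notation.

Time complexity: O(n).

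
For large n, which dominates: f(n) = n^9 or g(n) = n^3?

f(n) = n^9 grows faster: n^9/n^3 = n^6 -> infinity.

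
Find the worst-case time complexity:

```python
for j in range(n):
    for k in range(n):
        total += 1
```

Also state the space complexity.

Time complexity: O(n^2).
Space complexity: O(1).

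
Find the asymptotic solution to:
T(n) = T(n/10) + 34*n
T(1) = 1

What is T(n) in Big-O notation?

Geometric series: 34*n*(1 + 1/10 + 1/10^2 + ...) = O(n). T(n) = O(n).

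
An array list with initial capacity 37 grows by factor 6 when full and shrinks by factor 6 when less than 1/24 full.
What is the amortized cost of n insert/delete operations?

Using potential function Phi = |6*size - capacity|. Resizing costs are offset by potential release. Amortized O(1) per operation.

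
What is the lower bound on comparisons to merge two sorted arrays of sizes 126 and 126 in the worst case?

Adversary: with |126 - 126| <= 1 the inputs can be fully interleaved so that every adjacent pair in the merged output comes from different arrays. Then each of the 251 adjacent pairs must be directly compared, or the algorithm cannot determine their relative order. Standard merge meets this bound.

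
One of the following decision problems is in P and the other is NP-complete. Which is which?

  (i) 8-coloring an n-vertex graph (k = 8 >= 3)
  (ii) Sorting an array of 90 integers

(i) is NP-complete: graph k-coloring for k>=3 is NP-complete by reduction from 3-SAT.
(ii) is P: merge sort runs in O(n log n).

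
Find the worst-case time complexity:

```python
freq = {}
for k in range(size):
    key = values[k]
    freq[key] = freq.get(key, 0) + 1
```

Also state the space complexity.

Time complexity: O(n).
Space complexity: O(n).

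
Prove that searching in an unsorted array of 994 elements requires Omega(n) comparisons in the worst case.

An adversary can always place the target in the last position checked. Until all 994 positions are examined, the target might be in any unchecked position. Therefore 994 comparisons are necessary.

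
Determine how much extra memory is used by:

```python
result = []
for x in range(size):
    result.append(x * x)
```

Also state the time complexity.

Space complexity: O(n).
Auxiliary storage grows linearly with the input size n in the worst case.
Time complexity: O(n).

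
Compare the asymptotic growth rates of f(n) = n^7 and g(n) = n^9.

g(n) = n^9 grows faster: n^9/n^7 = n^2 -> infinity.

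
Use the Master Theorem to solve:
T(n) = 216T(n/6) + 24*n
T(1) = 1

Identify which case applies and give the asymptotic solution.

a=216, b=6, f(n)=24*n.
log_6(216) = 3 > 1.
Since f(n) = O(n^1) is polynomially smaller than n^3, Case 1 applies.
T(n) = Theta(n^3).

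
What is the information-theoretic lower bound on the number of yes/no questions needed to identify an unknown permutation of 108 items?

There are 108! = 1324641819451828974499891837121832599810209360673358065686551152497461815091591578895743130235002378688844343005686404521144382704205360039762937774080000000000000000000000000 permutations. Each yes/no question gives at most 1 bit, so at least ceil(log_2(1324641819451828974499891837121832599810209360673358065686551152497461815091591578895743130235002378688844343005686404521144382704205360039762937774080000000000000000000000000)) = 579 questions are needed.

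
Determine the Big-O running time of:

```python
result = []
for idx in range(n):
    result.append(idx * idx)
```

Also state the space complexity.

Time complexity: O(n).
Space complexity: O(n).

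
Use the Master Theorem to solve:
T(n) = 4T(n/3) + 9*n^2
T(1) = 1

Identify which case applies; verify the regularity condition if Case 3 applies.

a=4, b=3, f(n)=9*n^2.
log_3(4) = 1.262 < 2.
f(n) = Omega(n^(1.262+epsilon)) for some epsilon > 0, so Case 3 is the candidate.
Regularity: a*f(n/b) = 4*9*(n/3)^2 = (4/9)*9*n^2 <= c*f(n) with c = 4/9 < 1. Satisfied.
Case 3: T(n) = Theta(n^2).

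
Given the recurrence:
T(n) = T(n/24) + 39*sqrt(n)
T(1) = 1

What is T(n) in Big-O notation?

Each level contributes sqrt(n/24^k). Geometric series with ratio 1/sqrt(24) < 1 sums to O(sqrt(n)).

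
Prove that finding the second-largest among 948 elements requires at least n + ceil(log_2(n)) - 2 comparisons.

Lower bound (adversary): identifying the maximum requires 948-1 comparisons (each eliminates one candidate). Assign weight 1 to each element; on each comparison the adversary lets the heavier side win and gives it the loser's weight. The max ends with weight 948, but each comparison it wins at most doubles its weight, so the max must win >= ceil(log_2(948)) = 10 comparisons. The second-largest is one of those 10 direct losers to the max, and identifying which one is largest needs >= 10-1 further comparisons. Total >= 948-1 + 10-1 = 956.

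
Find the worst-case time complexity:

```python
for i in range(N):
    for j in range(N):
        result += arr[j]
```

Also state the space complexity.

Time complexity: O(n^2).
Space complexity: O(1).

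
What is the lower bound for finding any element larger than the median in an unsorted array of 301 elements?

To find an element larger than the median of 301 elements, we must see Omega(n) elements. Without seeing enough elements, an adversary can make any unseen element the median.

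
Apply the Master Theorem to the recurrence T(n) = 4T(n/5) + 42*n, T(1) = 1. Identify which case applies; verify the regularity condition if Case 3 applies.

a=4, b=5, f(n)=42*n.
log_5(4) = 0.8614 < 1.
f(n) = Omega(n^(0.8614+epsilon)) for some epsilon > 0, so Case 3 is the candidate.
Regularity: a*f(n/b) = 4*42*(n/5)^1 = (4/5)*42*n^1 <= c*f(n) with c = 4/5 < 1. Satisfied.
Case 3: T(n) = Theta(n).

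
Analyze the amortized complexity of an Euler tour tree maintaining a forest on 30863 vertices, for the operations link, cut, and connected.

An Euler tour tree stores each tree's Euler tour as a balanced BST keyed by tour position. On 30863 vertices: link concatenates two tours via O(1) splits/joins of size <= 2*30863 (O(log n)); cut splits the tour at the two occurrences of the edge (O(log n)); connected compares BST roots (O(log n) to find the root). All O(log n) amortized.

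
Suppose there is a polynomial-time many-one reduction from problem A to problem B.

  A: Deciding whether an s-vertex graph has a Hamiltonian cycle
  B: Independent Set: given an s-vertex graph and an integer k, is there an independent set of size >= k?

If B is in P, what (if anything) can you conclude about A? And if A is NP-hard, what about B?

A poly-time reduction A <=_p B means any A-instance can be transformed to a B-instance in poly time.
If B is in P: compose the reduction with B's poly-time algorithm to solve A in poly time, so A is in P.
If A is NP-hard: every NP problem reduces to A, which reduces to B; composing reductions, every NP problem reduces to B, so B is NP-hard.
(Here in fact A is NP-complete and B is NP-complete.)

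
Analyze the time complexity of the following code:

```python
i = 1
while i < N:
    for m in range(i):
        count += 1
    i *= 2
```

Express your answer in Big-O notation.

Time complexity: O(n).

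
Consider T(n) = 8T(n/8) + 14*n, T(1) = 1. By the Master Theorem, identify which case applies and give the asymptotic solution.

a=8, b=8, f(n)=14*n.
log_8(8) = 1, so n^(log_b(a)) = n.
f(n) = Theta(n), so Case 2 applies.
T(n) = Theta(n log n).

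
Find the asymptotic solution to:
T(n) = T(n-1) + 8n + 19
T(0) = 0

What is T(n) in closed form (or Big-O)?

Dominant term in sum is 8*sum(i, i=1..n) = 8*n*(n+1)/2 = O(n^2).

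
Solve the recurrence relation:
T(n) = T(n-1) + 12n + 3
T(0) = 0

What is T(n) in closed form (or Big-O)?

Dominant term in sum is 12*sum(i, i=1..n) = 12*n*(n+1)/2 = O(n^2).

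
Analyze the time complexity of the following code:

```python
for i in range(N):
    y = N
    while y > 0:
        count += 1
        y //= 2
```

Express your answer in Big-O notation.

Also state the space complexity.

Time complexity: O(n log n).
Space complexity: O(1).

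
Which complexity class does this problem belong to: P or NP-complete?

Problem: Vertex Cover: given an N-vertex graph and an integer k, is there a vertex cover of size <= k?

This problem is NP-complete: one of Karp's 21 NP-complete problems (with k part of the input; for any fixed constant k it is in P).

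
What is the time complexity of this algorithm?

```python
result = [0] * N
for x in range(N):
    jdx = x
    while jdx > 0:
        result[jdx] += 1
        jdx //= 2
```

Time complexity: O(n log n).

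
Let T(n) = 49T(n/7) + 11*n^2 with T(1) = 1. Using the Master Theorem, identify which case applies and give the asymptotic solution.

a=49, b=7, f(n)=11*n^2.
log_7(49) = 2, so n^(log_b(a)) = n^2.
f(n) = Theta(n^2), so Case 2 applies.
T(n) = Theta(n^2 log n).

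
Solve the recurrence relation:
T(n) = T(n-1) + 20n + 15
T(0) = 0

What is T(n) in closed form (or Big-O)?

Dominant term in sum is 20*sum(i, i=1..n) = 20*n*(n+1)/2 = O(n^2).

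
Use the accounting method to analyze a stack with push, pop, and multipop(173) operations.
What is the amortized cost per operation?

Assign 2 credits per push (1 for the push, 1 saved for a future pop). Each pop or element popped by multipop(173) uses 1 saved credit. Total credits never go negative, so amortized cost is O(1).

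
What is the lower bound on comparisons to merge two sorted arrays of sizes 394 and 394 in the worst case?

Adversary: with |394 - 394| <= 1 the inputs can be fully interleaved so that every adjacent pair in the merged output comes from different arrays. Then each of the 787 adjacent pairs must be directly compared, or the algorithm cannot determine their relative order. Standard merge meets this bound.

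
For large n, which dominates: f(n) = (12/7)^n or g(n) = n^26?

f(n) = (12/7)^n grows faster: (12/7)^n is exponential with base 12/7 > 1, dominating every polynomial.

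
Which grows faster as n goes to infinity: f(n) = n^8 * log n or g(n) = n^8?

f(n) = n^8 * log n grows faster: extra log n factor -> infinity.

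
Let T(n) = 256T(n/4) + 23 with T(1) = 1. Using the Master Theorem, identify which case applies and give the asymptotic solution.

a=256, b=4, f(n)=23.
log_4(256) = 4 > 0.
Since f(n) = O(n^0) is polynomially smaller than n^4, Case 1 applies.
T(n) = Theta(n^4).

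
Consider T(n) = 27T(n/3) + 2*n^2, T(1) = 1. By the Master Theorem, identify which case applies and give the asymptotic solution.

a=27, b=3, f(n)=2*n^2.
log_3(27) = 3 > 2.
Since f(n) = O(n^2) is polynomially smaller than n^3, Case 1 applies.
T(n) = Theta(n^3).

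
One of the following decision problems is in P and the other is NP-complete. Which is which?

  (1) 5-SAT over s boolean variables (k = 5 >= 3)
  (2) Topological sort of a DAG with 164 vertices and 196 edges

(1) is NP-complete: 3-SAT is NP-complete (Cook-Levin); k-SAT for k>=3 reduces from 3-SAT.
(2) is P: DFS-based topological sort runs in O(V+E).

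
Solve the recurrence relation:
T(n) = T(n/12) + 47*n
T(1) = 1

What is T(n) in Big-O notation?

Geometric series: 47*n*(1 + 1/12 + 1/12^2 + ...) = O(n). T(n) = O(n).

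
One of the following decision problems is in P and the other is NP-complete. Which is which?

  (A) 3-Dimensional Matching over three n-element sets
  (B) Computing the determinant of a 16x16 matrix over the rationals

(A) is NP-complete: one of Karp's 21 NP-complete problems.
(B) is P: Gaussian elimination runs in O(n^3).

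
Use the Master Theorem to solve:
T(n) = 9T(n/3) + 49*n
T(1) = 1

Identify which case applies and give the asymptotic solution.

a=9, b=3, f(n)=49*n.
log_3(9) = 2 > 1.
Since f(n) = O(n^1) is polynomially smaller than n^2, Case 1 applies.
T(n) = Theta(n^2).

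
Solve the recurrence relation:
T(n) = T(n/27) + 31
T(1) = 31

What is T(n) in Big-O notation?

Each step divides n by 27 and adds 31. After log_27(n) steps, T(n) = O(log n).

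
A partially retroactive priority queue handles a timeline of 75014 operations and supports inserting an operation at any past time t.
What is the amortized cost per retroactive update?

Partially retroactive priority queues (Demaine-Iacono-Langerman) allow updates at past times with queries only at the present. With a balanced BST over the m = 75014 timeline events tracking bridges, each retroactive insert or delete is O(log m) amortized.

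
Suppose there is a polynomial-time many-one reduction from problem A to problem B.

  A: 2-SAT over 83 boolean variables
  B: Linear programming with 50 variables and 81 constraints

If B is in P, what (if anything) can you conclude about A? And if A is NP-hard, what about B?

A poly-time reduction A <=_p B means any A-instance can be transformed to a B-instance in poly time.
If B is in P: compose the reduction with B's poly-time algorithm to solve A in poly time, so A is in P.
If A is NP-hard: every NP problem reduces to A, which reduces to B; composing reductions, every NP problem reduces to B, so B is NP-hard.
(Here in fact A is P and B is P.)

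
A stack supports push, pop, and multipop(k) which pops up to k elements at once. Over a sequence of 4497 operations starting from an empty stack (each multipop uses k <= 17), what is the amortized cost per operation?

Each element is pushed exactly once and popped at most once (whether by pop or as part of a multipop). So the total number of individual pops over the whole sequence is at most the number of pushes, which is at most 4497. Total work <= 2 * 4497, hence O(1) amortized per operation.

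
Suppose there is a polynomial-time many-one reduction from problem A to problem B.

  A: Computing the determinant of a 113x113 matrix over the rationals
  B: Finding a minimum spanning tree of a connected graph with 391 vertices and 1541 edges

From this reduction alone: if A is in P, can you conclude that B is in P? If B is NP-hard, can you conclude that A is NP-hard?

A poly-time reduction A <=_p B transfers tractability DOWN (B easy => A easy) and hardness UP (A hard => B hard), not the reverse.
From A in P, the reduction alone does NOT give B in P: any problem in P trivially reduces to SAT, yet SAT is not known to be in P.
From B NP-hard, the reduction alone does NOT give A NP-hard: again, easy problems reduce to hard ones.
(Here in fact A is P and B is P.)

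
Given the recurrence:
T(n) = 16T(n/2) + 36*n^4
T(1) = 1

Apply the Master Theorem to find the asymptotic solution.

a=16, b=2, f(n)=36*n^4. log_2(16) = 4. Case 2: T(n) = O(n^4 log n).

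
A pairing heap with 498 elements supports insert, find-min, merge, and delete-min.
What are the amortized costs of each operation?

Pairing heaps are self-adjusting heap-ordered trees. Insert and merge link two roots: O(1). Find-min reads the root: O(1). Delete-min removes the root, then pairs children in two passes; amortized cost is O(log 498) = O(log n).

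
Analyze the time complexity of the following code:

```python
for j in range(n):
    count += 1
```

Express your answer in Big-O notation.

Time complexity: O(n).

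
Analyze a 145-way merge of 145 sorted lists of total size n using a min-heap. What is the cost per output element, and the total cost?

Maintain a min-heap of size 145 holding the current head of each list. Each output step does one extract-min (O(log 145)) and one insert of that list's next element (O(log 145)). Each of the n elements passes through the heap exactly once, so the total cost is O(n log 145), i.e. O(log 145) per output element.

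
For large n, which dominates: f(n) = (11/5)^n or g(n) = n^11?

f(n) = (11/5)^n grows faster: (11/5)^n is exponential with base 11/5 > 1, dominating every polynomial.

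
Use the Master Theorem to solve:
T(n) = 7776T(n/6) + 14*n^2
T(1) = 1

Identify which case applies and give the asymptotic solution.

a=7776, b=6, f(n)=14*n^2.
log_6(7776) = 5 > 2.
Since f(n) = O(n^2) is polynomially smaller than n^5, Case 1 applies.
T(n) = Theta(n^5).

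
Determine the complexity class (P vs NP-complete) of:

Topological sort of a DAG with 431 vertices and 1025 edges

This problem is in P: DFS-based topological sort runs in O(V+E).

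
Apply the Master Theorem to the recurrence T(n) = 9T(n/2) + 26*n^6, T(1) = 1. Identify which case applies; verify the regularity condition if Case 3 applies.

a=9, b=2, f(n)=26*n^6.
log_2(9) = 3.17 < 6.
f(n) = Omega(n^(3.17+epsilon)) for some epsilon > 0, so Case 3 is the candidate.
Regularity: a*f(n/b) = 9*26*(n/2)^6 = (9/64)*26*n^6 <= c*f(n) with c = 9/64 < 1. Satisfied.
Case 3: T(n) = Theta(n^6).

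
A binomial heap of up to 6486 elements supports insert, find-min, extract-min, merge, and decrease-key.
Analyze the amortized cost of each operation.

A binomial heap with n <= 6486 elements has at most floor(log_2 6486) + 1 = 13 trees. Using potential Phi = number of trees: Insert adds one tree, but cascading merges reduce count -- amortized O(1). Find-min reads the cached minimum pointer: O(1). Extract-min creates O(log n) new trees: O(log n). Merge combines tree lists: O(log n). Decrease-key sifts the element up its tree of height <= log n: O(log n).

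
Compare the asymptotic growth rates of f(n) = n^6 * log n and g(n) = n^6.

f(n) = n^6 * log n grows faster: extra log n factor -> infinity.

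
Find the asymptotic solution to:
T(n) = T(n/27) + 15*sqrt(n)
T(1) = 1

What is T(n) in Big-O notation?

Each level contributes sqrt(n/27^k). Geometric series with ratio 1/sqrt(27) < 1 sums to O(sqrt(n)).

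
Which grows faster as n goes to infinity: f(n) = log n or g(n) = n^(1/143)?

g(n) = n^(1/143) grows faster: any positive power of n dominates log n.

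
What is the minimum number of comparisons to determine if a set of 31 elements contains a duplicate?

Determining if 31 elements are all distinct requires Omega(n log n) comparisons in the comparison model. This follows from the element distinctness lower bound.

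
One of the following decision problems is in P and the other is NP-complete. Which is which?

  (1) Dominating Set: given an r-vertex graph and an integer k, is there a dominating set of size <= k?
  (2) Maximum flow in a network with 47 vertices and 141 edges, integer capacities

(1) is NP-complete: reduces from Set Cover (with k part of the input).
(2) is P: Edmonds-Karp / push-relabel run in polynomial time.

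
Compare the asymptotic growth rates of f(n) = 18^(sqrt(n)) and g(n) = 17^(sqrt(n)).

f(n) = 18^(sqrt(n)) grows faster: ratio is (18/17)^(sqrt(n)) -> infinity since 18/17 > 1.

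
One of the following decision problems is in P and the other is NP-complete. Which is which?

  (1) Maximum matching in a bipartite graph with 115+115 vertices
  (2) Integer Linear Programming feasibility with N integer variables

(1) is P: Hopcroft-Karp runs in O(E sqrt(V)).
(2) is NP-complete: ILP feasibility is NP-complete (LP relaxation is in P).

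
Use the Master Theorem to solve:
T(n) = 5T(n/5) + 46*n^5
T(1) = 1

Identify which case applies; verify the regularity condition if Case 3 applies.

a=5, b=5, f(n)=46*n^5.
log_5(5) = 1 < 5.
f(n) = Omega(n^(1+epsilon)) for some epsilon > 0, so Case 3 is the candidate.
Regularity: a*f(n/b) = 5*46*(n/5)^5 = (5/3125)*46*n^5 <= c*f(n) with c = 5/3125 < 1. Satisfied.
Case 3: T(n) = Theta(n^5).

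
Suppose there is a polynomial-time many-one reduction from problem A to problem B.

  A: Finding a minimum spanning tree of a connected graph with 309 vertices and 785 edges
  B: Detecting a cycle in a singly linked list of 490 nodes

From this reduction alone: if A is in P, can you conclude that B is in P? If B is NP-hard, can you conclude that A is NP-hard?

A poly-time reduction A <=_p B transfers tractability DOWN (B easy => A easy) and hardness UP (A hard => B hard), not the reverse.
From A in P, the reduction alone does NOT give B in P: any problem in P trivially reduces to SAT, yet SAT is not known to be in P.
From B NP-hard, the reduction alone does NOT give A NP-hard: again, easy problems reduce to hard ones.
(Here in fact A is P and B is P.)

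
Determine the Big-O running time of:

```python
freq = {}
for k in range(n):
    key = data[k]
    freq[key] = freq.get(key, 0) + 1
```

Time complexity: O(n).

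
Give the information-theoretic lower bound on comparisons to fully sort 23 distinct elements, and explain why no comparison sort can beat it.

A comparison sort is a binary decision tree whose leaves are the 23! = 25852016738884976640000 possible output permutations. A binary tree with L leaves has height >= ceil(log_2(L)). So any comparison sort needs >= ceil(log_2(23!)) = 75 comparisons in the worst case.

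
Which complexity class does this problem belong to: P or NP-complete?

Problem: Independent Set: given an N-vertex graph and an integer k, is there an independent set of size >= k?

This problem is NP-complete: complement of Clique (with k part of the input).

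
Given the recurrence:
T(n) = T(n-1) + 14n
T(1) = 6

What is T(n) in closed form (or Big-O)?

Unrolling: T(n) = 6 + 14*(2 + 3 + ... + n) = 6 + 14*(n(n+1)/2 - 1) = O(n^2).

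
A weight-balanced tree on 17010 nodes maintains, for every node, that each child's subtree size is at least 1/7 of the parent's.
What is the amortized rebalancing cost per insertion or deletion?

With balance ratio 1/7, tree height is O(log_{7/1}(17010)) = O(log n). A rebalance at a node of size s costs O(s) but requires Omega(s) updates in that subtree to retrigger. Summed over the O(log n) ancestors of the touched leaf, amortized rebalancing is O(log n).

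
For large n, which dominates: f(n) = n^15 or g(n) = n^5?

f(n) = n^15 grows faster: n^15/n^5 = n^10 -> infinity.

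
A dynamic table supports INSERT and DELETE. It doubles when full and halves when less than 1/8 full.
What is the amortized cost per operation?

Using potential function Phi = |2*num_items - table_size| when load > 1/2, and Phi = table_size/2 - num_items otherwise. The gap of 1/8 vs 1/2 for shrinking prevents thrashing. Both insert and delete have O(1) amortized cost.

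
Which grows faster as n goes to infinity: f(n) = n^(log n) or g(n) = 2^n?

g(n) = 2^n grows faster: take logs: log(n^(log n)) = (log n)^2, log(2^n) = n log 2; n dominates (log n)^2.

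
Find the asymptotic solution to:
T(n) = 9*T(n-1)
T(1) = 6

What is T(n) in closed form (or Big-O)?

Each step multiplies by 9. T(n) = T(1)*9^(n-1) = 6*9^(n-1).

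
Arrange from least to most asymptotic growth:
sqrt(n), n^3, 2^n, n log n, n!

Ordered by growth rate: sqrt(n) < n log n < n^3 < 2^n < n!.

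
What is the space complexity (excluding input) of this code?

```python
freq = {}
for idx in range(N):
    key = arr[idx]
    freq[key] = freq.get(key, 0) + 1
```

Space complexity: O(n).
Auxiliary storage grows linearly with the input size n in the worst case.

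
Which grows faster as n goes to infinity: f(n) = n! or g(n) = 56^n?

f(n) = n! grows faster: n!/56^n -> infinity by Stirling.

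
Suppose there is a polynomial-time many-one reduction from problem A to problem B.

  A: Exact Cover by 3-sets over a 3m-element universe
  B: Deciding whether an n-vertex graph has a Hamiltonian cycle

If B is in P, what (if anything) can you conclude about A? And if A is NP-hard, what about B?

A poly-time reduction A <=_p B means any A-instance can be transformed to a B-instance in poly time.
If B is in P: compose the reduction with B's poly-time algorithm to solve A in poly time, so A is in P.
If A is NP-hard: every NP problem reduces to A, which reduces to B; composing reductions, every NP problem reduces to B, so B is NP-hard.
(Here in fact A is NP-complete and B is NP-complete.)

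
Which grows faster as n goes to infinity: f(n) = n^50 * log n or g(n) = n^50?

f(n) = n^50 * log n grows faster: extra log n factor -> infinity.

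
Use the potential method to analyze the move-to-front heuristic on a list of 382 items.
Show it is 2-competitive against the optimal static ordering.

Let Phi = number of inversions between the MTF list and the optimal static list (0 <= Phi <= C(382,2)). Accessing an element at MTF position k and optimal position j: the move-to-front destroys all k-1 inversions in front of it that are not in front in optimal (>= k-j of them) and creates at most j-1 new ones. Amortized cost <= k + (j-1) - (k-j) = 2j - 1 <= 2 * optimal cost.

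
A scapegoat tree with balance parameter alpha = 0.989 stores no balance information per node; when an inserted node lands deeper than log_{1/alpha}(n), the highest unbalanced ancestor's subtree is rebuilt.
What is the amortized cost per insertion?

Search/insert path is O(log n). A rebuild of a subtree of size s costs O(s), but with alpha = 0.989 at least Omega(s) insertions must have occurred in that subtree since its last rebuild. Charging O(1) of the rebuild to each such insertion gives O(log n) amortized.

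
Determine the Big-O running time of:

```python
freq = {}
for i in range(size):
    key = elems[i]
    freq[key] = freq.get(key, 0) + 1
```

Time complexity: O(n).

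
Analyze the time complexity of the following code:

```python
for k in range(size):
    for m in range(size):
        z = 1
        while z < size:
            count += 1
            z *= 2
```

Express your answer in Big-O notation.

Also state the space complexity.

Time complexity: O(n^2 log n).
Space complexity: O(1).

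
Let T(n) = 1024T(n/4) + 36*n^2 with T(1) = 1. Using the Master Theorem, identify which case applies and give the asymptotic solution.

a=1024, b=4, f(n)=36*n^2.
log_4(1024) = 5 > 2.
Since f(n) = O(n^2) is polynomially smaller than n^5, Case 1 applies.
T(n) = Theta(n^5).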